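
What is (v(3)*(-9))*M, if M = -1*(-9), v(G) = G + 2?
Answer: -405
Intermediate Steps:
v(G) = 2 + G
M = 9
(v(3)*(-9))*M = ((2 + 3)*(-9))*9 = (5*(-9))*9 = -45*9 = -405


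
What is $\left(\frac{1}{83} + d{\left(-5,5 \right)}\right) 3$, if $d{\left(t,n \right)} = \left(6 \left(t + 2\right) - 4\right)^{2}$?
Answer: $\frac{120519}{83} \approx 1452.0$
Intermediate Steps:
$d{\left(t,n \right)} = \left(8 + 6 t\right)^{2}$ ($d{\left(t,n \right)} = \left(6 \left(2 + t\right) - 4\right)^{2} = \left(\left(12 + 6 t\right) - 4\right)^{2} = \left(8 + 6 t\right)^{2}$)
$\left(\frac{1}{83} + d{\left(-5,5 \right)}\right) 3 = \left(\frac{1}{83} + 4 \left(4 + 3 \left(-5\right)\right)^{2}\right) 3 = \left(\frac{1}{83} + 4 \left(4 - 15\right)^{2}\right) 3 = \left(\frac{1}{83} + 4 \left(-11\right)^{2}\right) 3 = \left(\frac{1}{83} + 4 \cdot 121\right) 3 = \left(\frac{1}{83} + 484\right) 3 = \frac{40173}{83} \cdot 3 = \frac{120519}{83}$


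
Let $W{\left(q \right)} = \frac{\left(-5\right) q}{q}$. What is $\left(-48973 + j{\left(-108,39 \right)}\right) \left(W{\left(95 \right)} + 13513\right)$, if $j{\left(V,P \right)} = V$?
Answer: $-662986148$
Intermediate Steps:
$W{\left(q \right)} = -5$
$\left(-48973 + j{\left(-108,39 \right)}\right) \left(W{\left(95 \right)} + 13513\right) = \left(-48973 - 108\right) \left(-5 + 13513\right) = \left(-49081\right) 13508 = -662986148$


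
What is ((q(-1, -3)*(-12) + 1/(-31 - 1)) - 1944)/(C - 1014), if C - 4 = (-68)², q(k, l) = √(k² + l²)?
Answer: -62209/115648 - 6*√10/1807 ≈ -0.54842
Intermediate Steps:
C = 4628 (C = 4 + (-68)² = 4 + 4624 = 4628)
((q(-1, -3)*(-12) + 1/(-31 - 1)) - 1944)/(C - 1014) = ((√((-1)² + (-3)²)*(-12) + 1/(-31 - 1)) - 1944)/(4628 - 1014) = ((√(1 + 9)*(-12) + 1/(-32)) - 1944)/3614 = ((√10*(-12) - 1/32) - 1944)*(1/3614) = ((-12*√10 - 1/32) - 1944)*(1/3614) = ((-1/32 - 12*√10) - 1944)*(1/3614) = (-62209/32 - 12*√10)*(1/3614) = -62209/115648 - 6*√10/1807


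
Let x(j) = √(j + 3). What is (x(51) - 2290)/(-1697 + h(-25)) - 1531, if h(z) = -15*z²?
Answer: -8474471/5536 - 3*√6/11072 ≈ -1530.8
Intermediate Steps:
x(j) = √(3 + j)
(x(51) - 2290)/(-1697 + h(-25)) - 1531 = (√(3 + 51) - 2290)/(-1697 - 15*(-25)²) - 1531 = (√54 - 2290)/(-1697 - 15*625) - 1531 = (3*√6 - 2290)/(-1697 - 9375) - 1531 = (-2290 + 3*√6)/(-11072) - 1531 = (-2290 + 3*√6)*(-1/11072) - 1531 = (1145/5536 - 3*√6/11072) - 1531 = -8474471/5536 - 3*√6/11072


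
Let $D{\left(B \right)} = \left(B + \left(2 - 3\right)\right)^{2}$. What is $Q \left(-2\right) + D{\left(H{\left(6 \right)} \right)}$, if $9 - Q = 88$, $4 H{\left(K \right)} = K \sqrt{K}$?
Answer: $\frac{345}{2} - 3 \sqrt{6} \approx 165.15$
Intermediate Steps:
$H{\left(K \right)} = \frac{K^{\frac{3}{2}}}{4}$ ($H{\left(K \right)} = \frac{K \sqrt{K}}{4} = \frac{K^{\frac{3}{2}}}{4}$)
$Q = -79$ ($Q = 9 - 88 = -79$)
$D{\left(B \right)} = \left(-1 + B\right)^{2}$ ($D{\left(B \right)} = \left(B + \left(2 - 3\right)\right)^{2} = \left(B - 1\right)^{2} = \left(-1 + B\right)^{2}$)
$Q \left(-2\right) + D{\left(H{\left(6 \right)} \right)} = \left(-79\right) \left(-2\right) + \left(-1 + \frac{6^{\frac{3}{2}}}{4}\right)^{2} = 158 + \left(-1 + \frac{6 \sqrt{6}}{4}\right)^{2} = 158 + \left(-1 + \frac{3 \sqrt{6}}{2}\right)^{2}$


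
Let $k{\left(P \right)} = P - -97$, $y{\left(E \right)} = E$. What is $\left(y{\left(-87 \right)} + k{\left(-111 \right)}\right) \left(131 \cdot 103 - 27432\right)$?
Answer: $1407839$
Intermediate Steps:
$k{\left(P \right)} = 97 + P$ ($k{\left(P \right)} = P + 97 = 97 + P$)
$\left(y{\left(-87 \right)} + k{\left(-111 \right)}\right) \left(131 \cdot 103 - 27432\right) = \left(-87 + \left(97 - 111\right)\right) \left(131 \cdot 103 - 27432\right) = \left(-87 - 14\right) \left(13493 - 27432\right) = \left(-101\right) \left(-13939\right) = 1407839$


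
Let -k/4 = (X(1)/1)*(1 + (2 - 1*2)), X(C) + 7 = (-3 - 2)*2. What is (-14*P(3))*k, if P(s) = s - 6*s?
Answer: 14280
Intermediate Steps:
X(C) = -17 (X(C) = -7 + (-3 - 2)*2 = -7 - 5*2 = -7 - 10 = -17)
P(s) = -5*s (P(s) = s - 6*s = -5*s)
k = 68 (k = -4*(-17/1)*(1 + (2 - 1*2)) = -4*(-17*1)*(1 + (2 - 2)) = -(-68)*(1 + 0) = -(-68) = -4*(-17) = 68)
(-14*P(3))*k = -(-70)*3*68 = -14*(-15)*68 = 210*68 = 14280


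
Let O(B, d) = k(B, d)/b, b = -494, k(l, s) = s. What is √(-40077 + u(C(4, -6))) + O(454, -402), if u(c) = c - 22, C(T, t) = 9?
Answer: 201/247 + I*√40090 ≈ 0.81377 + 200.22*I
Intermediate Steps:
u(c) = -22 + c
O(B, d) = -d/494 (O(B, d) = d/(-494) = d*(-1/494) = -d/494)
√(-40077 + u(C(4, -6))) + O(454, -402) = √(-40077 + (-22 + 9)) - 1/494*(-402) = √(-40077 - 13) + 201/247 = √(-40090) + 201/247 = I*√40090 + 201/247 = 201/247 + I*√40090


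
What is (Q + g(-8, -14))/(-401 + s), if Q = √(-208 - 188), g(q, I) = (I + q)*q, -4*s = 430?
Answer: -352/1017 - 4*I*√11/339 ≈ -0.34612 - 0.039134*I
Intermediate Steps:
s = -215/2 (s = -¼*430 = -215/2 ≈ -107.50)
g(q, I) = q*(I + q)
Q = 6*I*√11 (Q = √(-396) = 6*I*√11 ≈ 19.9*I)
(Q + g(-8, -14))/(-401 + s) = (6*I*√11 - 8*(-14 - 8))/(-401 - 215/2) = (6*I*√11 - 8*(-22))/(-1017/2) = (6*I*√11 + 176)*(-2/1017) = (176 + 6*I*√11)*(-2/1017) = -352/1017 - 4*I*√11/339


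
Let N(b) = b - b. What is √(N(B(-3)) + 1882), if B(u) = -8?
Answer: √1882 ≈ 43.382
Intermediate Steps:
N(b) = 0
√(N(B(-3)) + 1882) = √(0 + 1882) = √1882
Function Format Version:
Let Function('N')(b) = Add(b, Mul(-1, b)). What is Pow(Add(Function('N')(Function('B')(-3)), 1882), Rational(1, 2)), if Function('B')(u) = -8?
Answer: Pow(1882, Rational(1, 2)) ≈ 43.382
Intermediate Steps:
Function('N')(b) = 0
Pow(Add(Function('N')(Function('B')(-3)), 1882), Rational(1, 2)) = Pow(Add(0, 1882), Rational(1, 2)) = Pow(1882, Rational(1, 2))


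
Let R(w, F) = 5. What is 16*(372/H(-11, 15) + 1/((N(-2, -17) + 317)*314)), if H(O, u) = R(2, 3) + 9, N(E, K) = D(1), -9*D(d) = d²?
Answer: 333136542/783587 ≈ 425.14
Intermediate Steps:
D(d) = -d²/9
N(E, K) = -⅑ (N(E, K) = -⅑*1² = -⅑*1 = -⅑)
H(O, u) = 14 (H(O, u) = 5 + 9 = 14)
16*(372/H(-11, 15) + 1/((N(-2, -17) + 317)*314)) = 16*(372/14 + 1/((-⅑ + 317)*314)) = 16*(372*(1/14) + (1/314)/(2852/9)) = 16*(186/7 + (9/2852)*(1/314)) = 16*(186/7 + 9/895528) = 16*(166568271/6268696) = 333136542/783587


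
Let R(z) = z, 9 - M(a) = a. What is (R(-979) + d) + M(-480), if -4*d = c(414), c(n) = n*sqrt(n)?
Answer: -490 - 621*sqrt(46)/2 ≈ -2595.9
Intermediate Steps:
c(n) = n**(3/2)
M(a) = 9 - a
d = -621*sqrt(46)/2 ≈ -2105.9
(R(-979) + d) + M(-480) = (-979 - 621*sqrt(46)/2) + (9 - 1*(-480)) = (-979 - 621*sqrt(46)/2) + (9 + 480) = (-979 - 621*sqrt(46)/2) + 489 = -490 - 621*sqrt(46)/2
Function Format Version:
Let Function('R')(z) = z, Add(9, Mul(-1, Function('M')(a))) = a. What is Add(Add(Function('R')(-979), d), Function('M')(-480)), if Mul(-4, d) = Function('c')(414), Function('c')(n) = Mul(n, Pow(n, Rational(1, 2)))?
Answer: Add(-490, Mul(Rational(-621, 2), Pow(46, Rational(1, 2)))) ≈ -2595.9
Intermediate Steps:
Function('c')(n) = Pow(n, Rational(3, 2))
Function('M')(a) = Add(9, Mul(-1, a))
d = Mul(Rational(-621, 2), Pow(46, Rational(1, 2))) (d = Mul(Rational(-1, 4), Pow(414, Rational(3, 2))) = Mul(Rational(-1, 4), Mul(1242, Pow(46, Rational(1, 2)))) = Mul(Rational(-621, 2), Pow(46, Rational(1, 2))) ≈ -2105.9)
Add(Add(Function('R')(-979), d), Function('M')(-480)) = Add(Add(-979, Mul(Rational(-621, 2), Pow(46, Rational(1, 2)))), Add(9, Mul(-1, -480))) = Add(Add(-979, Mul(Rational(-621, 2), Pow(46, Rational(1, 2)))), Add(9, 480)) = Add(Add(-979, Mul(Rational(-621, 2), Pow(46, Rational(1, 2)))), 489) = Add(-490, Mul(Rational(-621, 2), Pow(46, Rational(1, 2))))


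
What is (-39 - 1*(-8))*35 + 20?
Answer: -1065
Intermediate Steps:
(-39 - 1*(-8))*35 + 20 = (-39 + 8)*35 + 20 = -31*35 + 20 = -1085 + 20 = -1065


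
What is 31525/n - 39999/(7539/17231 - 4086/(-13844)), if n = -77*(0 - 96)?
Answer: -11754332916204427/215323763424 ≈ -54589.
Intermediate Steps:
n = 7392 (n = -77*(-96) = 7392)
31525/n - 39999/(7539/17231 - 4086/(-13844)) = 31525/7392 - 39999/(7539/17231 - 4086/(-13844)) = 31525*(1/7392) - 39999/(7539*(1/17231) - 4086*(-1/13844)) = 31525/7392 - 39999/(7539/17231 + 2043/6922) = 31525/7392 - 39999/87387891/119272982 = 31525/7392 - 39999*119272982/87387891 = 31525/7392 - 1590266669006/29129297 = -11754332916204427/215323763424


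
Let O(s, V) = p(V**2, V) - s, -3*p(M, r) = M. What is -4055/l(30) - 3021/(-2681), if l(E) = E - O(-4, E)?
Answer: -9886609/874006 ≈ -11.312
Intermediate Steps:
p(M, r) = -M/3
O(s, V) = -s - V**2/3 (O(s, V) = -V**2/3 - s = -s - V**2/3)
l(E) = -4 + E + E**2/3 (l(E) = E - (-1*(-4) - E**2/3) = E - (4 - E**2/3) = E + (-4 + E**2/3) = -4 + E + E**2/3)
-4055/l(30) - 3021/(-2681) = -4055/(-4 + 30 + (1/3)*30**2) - 3021/(-2681) = -4055/(-4 + 30 + (1/3)*900) - 3021*(-1/2681) = -4055/(-4 + 30 + 300) + 3021/2681 = -4055/326 + 3021/2681 = -9886609/874006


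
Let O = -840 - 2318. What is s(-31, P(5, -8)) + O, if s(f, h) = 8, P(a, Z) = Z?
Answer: -3150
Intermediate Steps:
O = -3158
s(-31, P(5, -8)) + O = 8 - 3158 = -3150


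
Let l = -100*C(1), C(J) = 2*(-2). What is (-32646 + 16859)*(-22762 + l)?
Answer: 353028894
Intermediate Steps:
C(J) = -4
l = 400 (l = -100*(-4) = 400)
(-32646 + 16859)*(-22762 + l) = (-32646 + 16859)*(-22762 + 400) = -15787*(-22362) = 353028894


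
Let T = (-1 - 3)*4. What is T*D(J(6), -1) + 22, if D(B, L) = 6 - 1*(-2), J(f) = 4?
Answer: -106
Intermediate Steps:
D(B, L) = 8 (D(B, L) = 6 + 2 = 8)
T = -16 (T = -4*4 = -16)
T*D(J(6), -1) + 22 = -16*8 + 22 = -128 + 22 = -106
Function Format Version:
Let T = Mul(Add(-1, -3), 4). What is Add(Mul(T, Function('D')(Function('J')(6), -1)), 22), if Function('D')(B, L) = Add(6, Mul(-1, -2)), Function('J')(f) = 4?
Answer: -106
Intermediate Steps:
Function('D')(B, L) = 8 (Function('D')(B, L) = Add(6, 2) = 8)
T = -16 (T = Mul(-4, 4) = -16)
Add(Mul(T, Function('D')(Function('J')(6), -1)), 22) = Add(Mul(-16, 8), 22) = Add(-128, 22) = -106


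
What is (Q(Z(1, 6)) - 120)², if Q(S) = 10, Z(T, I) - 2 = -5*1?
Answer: 12100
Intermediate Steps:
Z(T, I) = -3 (Z(T, I) = 2 - 5*1 = 2 - 5 = -3)
(Q(Z(1, 6)) - 120)² = (10 - 120)² = (-110)² = 12100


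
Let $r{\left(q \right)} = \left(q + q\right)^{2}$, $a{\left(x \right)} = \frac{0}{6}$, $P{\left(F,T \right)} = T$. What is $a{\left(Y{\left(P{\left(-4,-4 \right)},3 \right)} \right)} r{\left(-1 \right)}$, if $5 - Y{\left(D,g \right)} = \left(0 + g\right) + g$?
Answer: $0$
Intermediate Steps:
$Y{\left(D,g \right)} = 5 - 2 g$ ($Y{\left(D,g \right)} = 5 - \left(\left(0 + g\right) + g\right) = 5 - \left(g + g\right) = 5 - 2 g$)
$a{\left(x \right)} = 0$ ($a{\left(x \right)} = 0 \cdot \frac{1}{6} = 0$)
$r{\left(q \right)} = 4 q^{2}$ ($r{\left(q \right)} = \left(2 q\right)^{2} = 4 q^{2}$)
$a{\left(Y{\left(P{\left(-4,-4 \right)},3 \right)} \right)} r{\left(-1 \right)} = 0 \cdot 4 \left(-1\right)^{2} = 0 \cdot 4 \cdot 1 = 0 \cdot 4 = 0$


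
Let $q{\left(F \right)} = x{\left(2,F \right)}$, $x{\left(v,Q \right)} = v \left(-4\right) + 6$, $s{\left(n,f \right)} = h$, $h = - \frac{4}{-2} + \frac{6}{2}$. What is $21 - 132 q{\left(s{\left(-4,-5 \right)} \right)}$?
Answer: $285$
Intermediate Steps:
$h = 5$ ($h = \left(-4\right) \left(- \frac{1}{2}\right) + 6 \cdot \frac{1}{2} = 2 + 3 = 5$)
$s{\left(n,f \right)} = 5$
$x{\left(v,Q \right)} = 6 - 4 v$ ($x{\left(v,Q \right)} = - 4 v + 6 = 6 - 4 v$)
$q{\left(F \right)} = -2$ ($q{\left(F \right)} = 6 - 8 = -2$)
$21 - 132 q{\left(s{\left(-4,-5 \right)} \right)} = 21 - -264 = 21 + 264 = 285$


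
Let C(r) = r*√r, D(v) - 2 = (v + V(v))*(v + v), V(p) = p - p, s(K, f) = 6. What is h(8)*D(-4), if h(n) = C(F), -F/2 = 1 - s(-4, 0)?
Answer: 340*√10 ≈ 1075.2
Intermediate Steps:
V(p) = 0
D(v) = 2 + 2*v² (D(v) = 2 + (v + 0)*(v + v) = 2 + v*(2*v) = 2 + 2*v²)
F = 10 (F = -2*(1 - 1*6) = -2*(1 - 6) = -2*(-5) = 10)
C(r) = r^(3/2)
h(n) = 10*√10 (h(n) = 10^(3/2) = 10*√10)
h(8)*D(-4) = (10*√10)*(2 + 2*(-4)²) = (10*√10)*(2 + 2*16) = (10*√10)*(2 + 32) = (10*√10)*34 = 340*√10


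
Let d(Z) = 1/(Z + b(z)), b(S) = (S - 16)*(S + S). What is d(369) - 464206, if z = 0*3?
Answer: -171292013/369 ≈ -4.6421e+5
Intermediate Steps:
z = 0
b(S) = 2*S*(-16 + S) (b(S) = (-16 + S)*(2*S) = 2*S*(-16 + S))
d(Z) = 1/Z (d(Z) = 1/(Z + 2*0*(-16 + 0)) = 1/(Z + 2*0*(-16)) = 1/(Z + 0) = 1/Z)
d(369) - 464206 = 1/369 - 464206 = -171292013/369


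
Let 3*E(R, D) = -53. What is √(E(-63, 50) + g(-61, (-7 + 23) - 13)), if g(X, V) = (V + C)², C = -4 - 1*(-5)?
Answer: I*√15/3 ≈ 1.291*I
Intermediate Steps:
C = 1 (C = -4 + 5 = 1)
E(R, D) = -53/3 (E(R, D) = (⅓)*(-53) = -53/3)
g(X, V) = (1 + V)² (g(X, V) = (V + 1)² = (1 + V)²)
√(E(-63, 50) + g(-61, (-7 + 23) - 13)) = √(-53/3 + (1 + ((-7 + 23) - 13))²) = √(-53/3 + (1 + (16 - 13))²) = √(-53/3 + (1 + 3)²) = √(-53/3 + 4²) = √(-53/3 + 16) = √(-5/3) = I*√15/3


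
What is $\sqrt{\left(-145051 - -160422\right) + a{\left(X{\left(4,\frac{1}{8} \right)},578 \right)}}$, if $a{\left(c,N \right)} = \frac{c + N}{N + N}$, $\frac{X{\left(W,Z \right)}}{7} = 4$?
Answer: $\frac{\sqrt{17769482}}{34} \approx 123.98$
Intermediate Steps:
$X{\left(W,Z \right)} = 28$ ($X{\left(W,Z \right)} = 7 \cdot 4 = 28$)
$a{\left(c,N \right)} = \frac{N + c}{2 N}$
$\sqrt{\left(-145051 - -160422\right) + a{\left(X{\left(4,\frac{1}{8} \right)},578 \right)}} = \sqrt{\left(-145051 - -160422\right) + \frac{578 + 28}{2 \cdot 578}} = \sqrt{\left(-145051 + 160422\right) + \frac{1}{2} \cdot \frac{1}{578} \cdot 606} = \sqrt{15371 + \frac{303}{578}} = \sqrt{\frac{8884741}{578}} = \frac{\sqrt{17769482}}{34}$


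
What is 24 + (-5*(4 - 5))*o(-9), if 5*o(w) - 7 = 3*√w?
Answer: 31 + 9*I ≈ 31.0 + 9.0*I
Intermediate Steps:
o(w) = 7/5 + 3*√w/5 (o(w) = 7/5 + (3*√w)/5 = 7/5 + 3*√w/5)
24 + (-5*(4 - 5))*o(-9) = 24 + (-5*(4 - 5))*(7/5 + 3*√(-9)/5) = 24 + (-5*(-1))*(7/5 + 3*(3*I)/5) = 24 + 5*(7/5 + 9*I/5) = 24 + (7 + 9*I) = 31 + 9*I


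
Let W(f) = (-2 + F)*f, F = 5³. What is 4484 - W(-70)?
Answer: 13094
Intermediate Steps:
F = 125
W(f) = 123*f (W(f) = (-2 + 125)*f = 123*f)
4484 - W(-70) = 4484 - 123*(-70) = 4484 - 1*(-8610) = 4484 + 8610 = 13094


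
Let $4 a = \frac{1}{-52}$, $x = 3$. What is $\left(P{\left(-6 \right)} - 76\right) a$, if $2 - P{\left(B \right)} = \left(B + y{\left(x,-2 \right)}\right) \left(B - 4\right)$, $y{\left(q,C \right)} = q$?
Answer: $\frac{1}{2} \approx 0.5$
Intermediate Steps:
$P{\left(B \right)} = 2 - \left(-4 + B\right) \left(3 + B\right)$ ($P{\left(B \right)} = 2 - \left(B + 3\right) \left(B - 4\right) = 2 - \left(3 + B\right) \left(-4 + B\right) = 2 - \left(-4 + B\right) \left(3 + B\right)$)
$a = - \frac{1}{208}$ ($a = \frac{1}{4 \left(-52\right)} = \frac{1}{4} \left(- \frac{1}{52}\right) = - \frac{1}{208} \approx -0.0048077$)
$\left(P{\left(-6 \right)} - 76\right) a = \left(\left(14 - 6 - \left(-6\right)^{2}\right) - 76\right) \left(- \frac{1}{208}\right) = \left(\left(14 - 6 - 36\right) - 76\right) \left(- \frac{1}{208}\right) = \left(-28 - 76\right) \left(- \frac{1}{208}\right) = \left(-104\right) \left(- \frac{1}{208}\right) = \frac{1}{2}$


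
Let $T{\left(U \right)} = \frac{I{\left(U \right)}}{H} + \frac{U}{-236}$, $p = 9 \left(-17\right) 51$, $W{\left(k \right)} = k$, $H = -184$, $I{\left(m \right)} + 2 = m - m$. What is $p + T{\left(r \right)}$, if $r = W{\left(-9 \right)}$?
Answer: $- \frac{21177209}{2714} \approx -7803.0$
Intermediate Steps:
$I{\left(m \right)} = -2$ ($I{\left(m \right)} = -2 + \left(m - m\right) = -2 + 0 = -2$)
$r = -9$
$p = -7803$ ($p = \left(-153\right) 51 = -7803$)
$T{\left(U \right)} = \frac{1}{92} - \frac{U}{236}$ ($T{\left(U \right)} = - \frac{2}{-184} + \frac{U}{-236} = \left(-2\right) \left(- \frac{1}{184}\right) + U \left(- \frac{1}{236}\right) = \frac{1}{92} - \frac{U}{236}$)
$p + T{\left(r \right)} = -7803 + \left(\frac{1}{92} - - \frac{9}{236}\right) = -7803 + \left(\frac{1}{92} + \frac{9}{236}\right) = -7803 + \frac{133}{2714} = - \frac{21177209}{2714}$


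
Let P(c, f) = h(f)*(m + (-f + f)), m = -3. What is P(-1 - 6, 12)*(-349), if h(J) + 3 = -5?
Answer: -8376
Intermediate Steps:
h(J) = -8 (h(J) = -3 - 5 = -8)
P(c, f) = 24 (P(c, f) = -8*(-3 + (-f + f)) = -8*(-3 + 0) = -8*(-3) = 24)
P(-1 - 6, 12)*(-349) = 24*(-349) = -8376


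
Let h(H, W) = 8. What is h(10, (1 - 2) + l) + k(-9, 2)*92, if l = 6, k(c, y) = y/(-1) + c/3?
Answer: -452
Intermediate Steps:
k(c, y) = -y + c/3 (k(c, y) = y*(-1) + c*(⅓) = -y + c/3)
h(10, (1 - 2) + l) + k(-9, 2)*92 = 8 + (-1*2 + (⅓)*(-9))*92 = 8 + (-2 - 3)*92 = 8 - 5*92 = 8 - 460 = -452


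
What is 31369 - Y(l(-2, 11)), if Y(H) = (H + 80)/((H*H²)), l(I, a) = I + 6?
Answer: 501883/16 ≈ 31368.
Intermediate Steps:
l(I, a) = 6 + I
Y(H) = (80 + H)/H³ (Y(H) = (80 + H)/(H³) = (80 + H)/H³)
31369 - Y(l(-2, 11)) = 31369 - (80 + (6 - 2))/(6 - 2)³ = 31369 - (80 + 4)/4³ = 31369 - 84/64 = 31369 - 1*21/16 = 31369 - 21/16 = 501883/16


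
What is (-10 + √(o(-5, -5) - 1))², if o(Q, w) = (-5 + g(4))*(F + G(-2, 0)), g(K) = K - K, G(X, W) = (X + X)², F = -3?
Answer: (10 - I*√66)² ≈ 34.0 - 162.48*I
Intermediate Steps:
G(X, W) = 4*X² (G(X, W) = (2*X)² = 4*X²)
g(K) = 0
o(Q, w) = -65 (o(Q, w) = (-5 + 0)*(-3 + 4*(-2)²) = -5*(-3 + 4*4) = -5*(-3 + 16) = -5*13 = -65)
(-10 + √(o(-5, -5) - 1))² = (-10 + √(-65 - 1))² = (-10 + √(-66))² = (-10 + I*√66)²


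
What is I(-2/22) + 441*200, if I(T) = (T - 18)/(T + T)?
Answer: 176599/2 ≈ 88300.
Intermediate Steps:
I(T) = (-18 + T)/(2*T) (I(T) = (-18 + T)/((2*T)) = (-18 + T)*(1/(2*T)) = (-18 + T)/(2*T))
I(-2/22) + 441*200 = (-18 - 2/22)/(2*((-2/22))) + 441*200 = (-18 - 2*1/22)/(2*((-2*1/22))) + 88200 = (-18 - 1/11)/(2*(-1/11)) + 88200 = (½)*(-11)*(-199/11) + 88200 = 199/2 + 88200 = 176599/2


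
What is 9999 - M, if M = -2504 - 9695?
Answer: 22198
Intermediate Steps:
M = -12199
9999 - M = 9999 - 1*(-12199) = 9999 + 12199 = 22198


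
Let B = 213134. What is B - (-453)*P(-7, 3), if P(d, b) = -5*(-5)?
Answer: 224459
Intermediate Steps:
P(d, b) = 25
B - (-453)*P(-7, 3) = 213134 - (-453)*25 = 213134 - 1*(-11325) = 213134 + 11325 = 224459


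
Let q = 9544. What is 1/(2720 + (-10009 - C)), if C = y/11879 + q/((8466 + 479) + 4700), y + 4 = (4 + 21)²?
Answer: -162088955/1181588239716 ≈ -0.00013718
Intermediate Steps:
y = 621 (y = -4 + (4 + 21)² = -4 + 25² = -4 + 625 = 621)
C = 121846721/162088955 (C = 621/11879 + 9544/((8466 + 479) + 4700) = 621*(1/11879) + 9544/(8945 + 4700) = 621/11879 + 9544/13645 = 121846721/162088955 ≈ 0.75173)
1/(2720 + (-10009 - C)) = 1/(2720 + (-10009 - 1*121846721/162088955)) = 1/(2720 + (-10009 - 121846721/162088955)) = 1/(2720 - 1622470197316/162088955) = 1/(-1181588239716/162088955) = -162088955/1181588239716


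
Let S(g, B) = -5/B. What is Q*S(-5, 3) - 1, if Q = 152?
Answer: -763/3 ≈ -254.33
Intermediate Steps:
Q*S(-5, 3) - 1 = 152*(-5/3) - 1 = -760/3 - 1 = -763/3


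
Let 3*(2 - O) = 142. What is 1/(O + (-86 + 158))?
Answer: 3/80 ≈ 0.037500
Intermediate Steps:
O = -136/3 (O = 2 - ⅓*142 = 2 - 142/3 = -136/3 ≈ -45.333)
1/(O + (-86 + 158)) = 1/(-136/3 + (-86 + 158)) = 1/(-136/3 + 72) = 1/(80/3) = 3/80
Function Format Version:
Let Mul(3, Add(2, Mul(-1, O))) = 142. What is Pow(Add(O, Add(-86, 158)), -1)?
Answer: Rational(3, 80) ≈ 0.037500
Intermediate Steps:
O = Rational(-136, 3) (O = Add(2, Mul(Rational(-1, 3), 142)) = Add(2, Rational(-142, 3)) = Rational(-136, 3) ≈ -45.333)
Pow(Add(O, Add(-86, 158)), -1) = Pow(Add(Rational(-136, 3), Add(-86, 158)), -1) = Pow(Add(Rational(-136, 3), 72), -1) = Pow(Rational(80, 3), -1) = Rational(3, 80)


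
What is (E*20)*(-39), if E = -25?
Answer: 19500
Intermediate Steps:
(E*20)*(-39) = -25*20*(-39) = -500*(-39) = 19500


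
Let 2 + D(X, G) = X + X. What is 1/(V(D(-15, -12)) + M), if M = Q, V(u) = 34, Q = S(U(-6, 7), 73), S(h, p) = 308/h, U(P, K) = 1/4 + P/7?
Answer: -17/8046 ≈ -0.0021129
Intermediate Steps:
D(X, G) = -2 + 2*X (D(X, G) = -2 + (X + X) = -2 + 2*X)
U(P, K) = ¼ + P/7 (U(P, K) = 1*(¼) + P*(⅐) = ¼ + P/7)
Q = -8624/17 (Q = 308/(¼ + (⅐)*(-6)) = 308/(¼ - 6/7) = 308/(-17/28) = 308*(-28/17) = -8624/17 ≈ -507.29)
M = -8624/17 ≈ -507.29
1/(V(D(-15, -12)) + M) = 1/(34 - 8624/17) = 1/(-8046/17) = -17/8046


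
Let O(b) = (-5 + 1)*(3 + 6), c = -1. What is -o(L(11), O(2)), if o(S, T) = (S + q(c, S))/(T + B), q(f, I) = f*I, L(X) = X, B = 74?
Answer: 0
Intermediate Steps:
O(b) = -36 (O(b) = -4*9 = -36)
q(f, I) = I*f
o(S, T) = 0 (o(S, T) = (S + S*(-1))/(T + 74) = (S - S)/(74 + T) = 0/(74 + T) = 0)
-o(L(11), O(2)) = -1*0 = 0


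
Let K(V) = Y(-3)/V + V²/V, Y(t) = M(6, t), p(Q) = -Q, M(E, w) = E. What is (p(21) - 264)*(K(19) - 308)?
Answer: 82275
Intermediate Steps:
Y(t) = 6
K(V) = V + 6/V (K(V) = 6/V + V²/V = 6/V + V = V + 6/V)
(p(21) - 264)*(K(19) - 308) = (-1*21 - 264)*((19 + 6/19) - 308) = (-21 - 264)*((19 + 6*(1/19)) - 308) = -285*((19 + 6/19) - 308) = -285*(367/19 - 308) = -285*(-5485/19) = 82275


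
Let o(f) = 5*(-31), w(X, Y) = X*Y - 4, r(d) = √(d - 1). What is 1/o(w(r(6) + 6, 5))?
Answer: -1/155 ≈ -0.0064516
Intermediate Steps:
r(d) = √(-1 + d)
w(X, Y) = -4 + X*Y
o(f) = -155
1/o(w(r(6) + 6, 5)) = 1/(-155) = -1/155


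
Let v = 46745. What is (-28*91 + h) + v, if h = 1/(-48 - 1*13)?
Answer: 2696016/61 ≈ 44197.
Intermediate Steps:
h = -1/61 (h = 1/(-48 - 13) = 1/(-61) = -1/61 ≈ -0.016393)
(-28*91 + h) + v = (-28*91 - 1/61) + 46745 = (-2548 - 1/61) + 46745 = -155429/61 + 46745 = 2696016/61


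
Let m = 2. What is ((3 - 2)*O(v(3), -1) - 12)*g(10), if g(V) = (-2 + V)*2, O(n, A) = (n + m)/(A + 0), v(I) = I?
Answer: -272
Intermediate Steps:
O(n, A) = (2 + n)/A (O(n, A) = (n + 2)/(A + 0) = (2 + n)/A)
g(V) = -4 + 2*V
((3 - 2)*O(v(3), -1) - 12)*g(10) = ((3 - 2)*((2 + 3)/(-1)) - 12)*(-4 + 2*10) = (1*(-1*5) - 12)*(-4 + 20) = (1*(-5) - 12)*16 = (-5 - 12)*16 = -17*16 = -272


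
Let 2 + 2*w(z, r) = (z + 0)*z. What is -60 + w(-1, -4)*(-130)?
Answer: 5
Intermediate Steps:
w(z, r) = -1 + z²/2 (w(z, r) = -1 + ((z + 0)*z)/2 = -1 + (z*z)/2 = -1 + z²/2)
-60 + w(-1, -4)*(-130) = -60 + (-1 + (½)*(-1)²)*(-130) = -60 + (-1 + (½)*1)*(-130) = -60 + (-1 + ½)*(-130) = -60 - ½*(-130) = -60 + 65 = 5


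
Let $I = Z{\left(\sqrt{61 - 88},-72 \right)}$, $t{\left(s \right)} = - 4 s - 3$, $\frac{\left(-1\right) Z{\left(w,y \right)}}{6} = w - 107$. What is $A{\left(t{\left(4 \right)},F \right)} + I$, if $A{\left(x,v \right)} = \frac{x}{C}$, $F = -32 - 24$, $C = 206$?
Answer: $\frac{132233}{206} - 18 i \sqrt{3} \approx 641.91 - 31.177 i$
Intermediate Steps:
$F = -56$
$Z{\left(w,y \right)} = 642 - 6 w$ ($Z{\left(w,y \right)} = - 6 \left(w - 107\right) = - 6 \left(-107 + w\right) = 642 - 6 w$)
$t{\left(s \right)} = -3 - 4 s$
$A{\left(x,v \right)} = \frac{x}{206}$
$I = 642 - 18 i \sqrt{3}$ ($I = 642 - 6 \sqrt{61 - 88} = 642 - 6 \sqrt{-27} = 642 - 6 \cdot 3 i \sqrt{3} = 642 - 18 i \sqrt{3} \approx 642.0 - 31.177 i$)
$A{\left(t{\left(4 \right)},F \right)} + I = \frac{-3 - 16}{206} + \left(642 - 18 i \sqrt{3}\right) = \frac{1}{206} \left(-19\right) + \left(642 - 18 i \sqrt{3}\right) = - \frac{19}{206} + \left(642 - 18 i \sqrt{3}\right) = \frac{132233}{206} - 18 i \sqrt{3}$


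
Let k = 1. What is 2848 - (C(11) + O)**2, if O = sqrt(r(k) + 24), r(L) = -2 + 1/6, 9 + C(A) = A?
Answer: 16931/6 - 2*sqrt(798)/3 ≈ 2803.0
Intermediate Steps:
C(A) = -9 + A
r(L) = -11/6 (r(L) = -2 + 1/6 = -11/6)
O = sqrt(798)/6 (O = sqrt(-11/6 + 24) = sqrt(133/6) = sqrt(798)/6 ≈ 4.7081)
2848 - (C(11) + O)**2 = 2848 - ((-9 + 11) + sqrt(798)/6)**2 = 2848 - (2 + sqrt(798)/6)**2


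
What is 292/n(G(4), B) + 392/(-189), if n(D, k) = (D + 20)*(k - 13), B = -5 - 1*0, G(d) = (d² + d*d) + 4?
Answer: -1787/756 ≈ -2.3638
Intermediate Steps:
G(d) = 4 + 2*d² (G(d) = (d² + d²) + 4 = 2*d² + 4 = 4 + 2*d²)
B = -5 (B = -5 + 0 = -5)
n(D, k) = (-13 + k)*(20 + D) (n(D, k) = (20 + D)*(-13 + k) = (-13 + k)*(20 + D))
292/n(G(4), B) + 392/(-189) = 292/(-260 - 13*(4 + 2*4²) + 20*(-5) + (4 + 2*4²)*(-5)) + 392/(-189) = 292/(-260 - 13*(4 + 2*16) - 100 + (4 + 2*16)*(-5)) + 392*(-1/189) = 292/(-260 - 13*(4 + 32) - 100 + (4 + 32)*(-5)) - 56/27 = 292/(-260 - 13*36 - 100 + 36*(-5)) - 56/27 = 292/(-260 - 468 - 100 - 180) - 56/27 = 292/(-1008) - 56/27 = 292*(-1/1008) - 56/27 = -73/252 - 56/27 = -1787/756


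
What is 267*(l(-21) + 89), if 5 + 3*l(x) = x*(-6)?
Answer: 34532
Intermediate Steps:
l(x) = -5/3 - 2*x (l(x) = -5/3 + (x*(-6))/3 = -5/3 + (-6*x)/3 = -5/3 - 2*x)
267*(l(-21) + 89) = 267*((-5/3 - 2*(-21)) + 89) = 267*((-5/3 + 42) + 89) = 267*(121/3 + 89) = 267*(388/3) = 34532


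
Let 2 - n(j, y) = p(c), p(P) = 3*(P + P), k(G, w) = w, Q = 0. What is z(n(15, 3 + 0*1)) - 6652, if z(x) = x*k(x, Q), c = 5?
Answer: -6652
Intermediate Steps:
p(P) = 6*P (p(P) = 3*(2*P) = 6*P)
n(j, y) = -28 (n(j, y) = 2 - 6*5 = 2 - 1*30 = 2 - 30 = -28)
z(x) = 0 (z(x) = x*0 = 0)
z(n(15, 3 + 0*1)) - 6652 = 0 - 6652 = -6652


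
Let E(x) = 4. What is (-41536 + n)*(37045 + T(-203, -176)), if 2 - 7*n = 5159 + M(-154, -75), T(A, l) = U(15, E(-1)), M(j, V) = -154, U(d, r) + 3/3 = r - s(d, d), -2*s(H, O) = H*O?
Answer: -21980807355/14 ≈ -1.5701e+9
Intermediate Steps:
s(H, O) = -H*O/2
U(d, r) = -1 + r + d²/2 (U(d, r) = -1 + (r - (-1)*d*d/2) = -1 + (r - (-1)*d²/2) = -1 + (r + d²/2) = -1 + r + d²/2)
T(A, l) = 231/2 (T(A, l) = -1 + 4 + (½)*15² = -1 + 4 + (½)*225 = -1 + 4 + 225/2 = 231/2)
n = -5003/7 (n = 2/7 - (5159 - 154)/7 = 2/7 - ⅐*5005 = 2/7 - 715 = -5003/7 ≈ -714.71)
(-41536 + n)*(37045 + T(-203, -176)) = (-41536 - 5003/7)*(37045 + 231/2) = -295755/7*74321/2 = -21980807355/14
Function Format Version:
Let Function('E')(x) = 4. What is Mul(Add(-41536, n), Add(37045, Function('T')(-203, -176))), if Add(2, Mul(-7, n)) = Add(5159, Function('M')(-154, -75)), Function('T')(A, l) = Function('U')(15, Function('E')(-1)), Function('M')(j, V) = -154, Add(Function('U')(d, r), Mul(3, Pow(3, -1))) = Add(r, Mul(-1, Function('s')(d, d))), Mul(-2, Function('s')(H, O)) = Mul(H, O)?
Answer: Rational(-21980807355, 14) ≈ -1.5701e+9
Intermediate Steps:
Function('s')(H, O) = Mul(Rational(-1, 2), H, O) (Function('s')(H, O) = Mul(Rational(-1, 2), Mul(H, O)) = Mul(Rational(-1, 2), H, O))
Function('U')(d, r) = Add(-1, r, Mul(Rational(1, 2), Pow(d, 2))) (Function('U')(d, r) = Add(-1, Add(r, Mul(-1, Mul(Rational(-1, 2), d, d)))) = Add(-1, Add(r, Mul(-1, Mul(Rational(-1, 2), Pow(d, 2))))) = Add(-1, Add(r, Mul(Rational(1, 2), Pow(d, 2)))) = Add(-1, r, Mul(Rational(1, 2), Pow(d, 2))))
Function('T')(A, l) = Rational(231, 2) (Function('T')(A, l) = Add(-1, 4, Mul(Rational(1, 2), Pow(15, 2))) = Add(-1, 4, Mul(Rational(1, 2), 225)) = Add(-1, 4, Rational(225, 2)) = Rational(231, 2))
n = Rational(-5003, 7) (n = Add(Rational(2, 7), Mul(Rational(-1, 7), Add(5159, -154))) = Add(Rational(2, 7), Mul(Rational(-1, 7), 5005)) = Add(Rational(2, 7), -715) = Rational(-5003, 7) ≈ -714.71)
Mul(Add(-41536, n), Add(37045, Function('T')(-203, -176))) = Mul(Add(-41536, Rational(-5003, 7)), Add(37045, Rational(231, 2))) = Mul(Rational(-295755, 7), Rational(74321, 2)) = Rational(-21980807355, 14)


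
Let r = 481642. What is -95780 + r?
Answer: 385862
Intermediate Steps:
-95780 + r = -95780 + 481642 = 385862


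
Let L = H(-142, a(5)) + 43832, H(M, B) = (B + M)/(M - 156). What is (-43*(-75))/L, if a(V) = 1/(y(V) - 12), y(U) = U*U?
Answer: 12493650/169807013 ≈ 0.073576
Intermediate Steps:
y(U) = U**2
a(V) = 1/(-12 + V**2) (a(V) = 1/(V**2 - 12) = 1/(-12 + V**2))
H(M, B) = (B + M)/(-156 + M)
L = 169807013/3874 (L = (1/(-12 + 5**2) - 142)/(-156 - 142) + 43832 = (1/(-12 + 25) - 142)/(-298) + 43832 = -(1/13 - 142)/298 + 43832 = -1/298*(-1845/13) + 43832 = 1845/3874 + 43832 = 169807013/3874 ≈ 43833.)
(-43*(-75))/L = (-43*(-75))/(169807013/3874) = 3225*(3874/169807013) = 12493650/169807013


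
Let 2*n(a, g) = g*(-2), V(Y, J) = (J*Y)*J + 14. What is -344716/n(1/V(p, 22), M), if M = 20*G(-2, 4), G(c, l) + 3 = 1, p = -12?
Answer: -86179/10 ≈ -8617.9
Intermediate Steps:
V(Y, J) = 14 + Y*J² (V(Y, J) = Y*J² + 14 = 14 + Y*J²)
G(c, l) = -2 (G(c, l) = -3 + 1 = -2)
M = -40 (M = 20*(-2) = -40)
n(a, g) = -g (n(a, g) = (g*(-2))/2 = (-2*g)/2 = -g)
-344716/n(1/V(p, 22), M) = -344716/((-1*(-40))) = -344716/40 = -344716*1/40 = -86179/10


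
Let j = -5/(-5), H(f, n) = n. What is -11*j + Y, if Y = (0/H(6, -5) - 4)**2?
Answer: 5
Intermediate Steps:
j = 1 (j = -1/5*(-5) = 1)
Y = 16 (Y = (0/(-5) - 4)**2 = (0*(-1/5) - 4)**2 = (0 - 4)**2 = (-4)**2 = 16)
-11*j + Y = -11*1 + 16 = -11 + 16 = 5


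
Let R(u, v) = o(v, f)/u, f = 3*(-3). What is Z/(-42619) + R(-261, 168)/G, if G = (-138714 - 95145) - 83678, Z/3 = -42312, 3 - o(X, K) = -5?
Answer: 10520095141904/3532141554183 ≈ 2.9784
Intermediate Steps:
f = -9
o(X, K) = 8 (o(X, K) = 3 - 1*(-5) = 3 + 5 = 8)
Z = -126936 (Z = 3*(-42312) = -126936)
G = -317537 (G = -233859 - 83678 = -317537)
R(u, v) = 8/u
Z/(-42619) + R(-261, 168)/G = -126936/(-42619) + (8/(-261))/(-317537) = -126936*(-1/42619) + (8*(-1/261))*(-1/317537) = 126936/42619 - 8/261*(-1/317537) = 126936/42619 + 8/82877157 = 10520095141904/3532141554183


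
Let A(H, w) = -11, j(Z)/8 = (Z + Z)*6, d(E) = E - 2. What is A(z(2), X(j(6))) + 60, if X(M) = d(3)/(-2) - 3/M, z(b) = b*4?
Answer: 49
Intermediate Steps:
d(E) = -2 + E
j(Z) = 96*Z (j(Z) = 8*((Z + Z)*6) = 8*((2*Z)*6) = 8*(12*Z) = 96*Z)
z(b) = 4*b
X(M) = -½ - 3/M (X(M) = (-2 + 3)/(-2) - 3/M = 1*(-½) - 3/M = -½ - 3/M)
A(z(2), X(j(6))) + 60 = -11 + 60 = 49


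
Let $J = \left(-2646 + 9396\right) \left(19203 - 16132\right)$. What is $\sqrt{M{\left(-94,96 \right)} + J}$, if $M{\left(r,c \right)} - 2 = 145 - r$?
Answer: $\sqrt{20729491} \approx 4553.0$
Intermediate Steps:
$M{\left(r,c \right)} = 147 - r$ ($M{\left(r,c \right)} = 2 - \left(-145 + r\right) = 147 - r$)
$J = 20729250$ ($J = 6750 \cdot 3071 = 20729250$)
$\sqrt{M{\left(-94,96 \right)} + J} = \sqrt{\left(147 - -94\right) + 20729250} = \sqrt{\left(147 + 94\right) + 20729250} = \sqrt{241 + 20729250} = \sqrt{20729491}$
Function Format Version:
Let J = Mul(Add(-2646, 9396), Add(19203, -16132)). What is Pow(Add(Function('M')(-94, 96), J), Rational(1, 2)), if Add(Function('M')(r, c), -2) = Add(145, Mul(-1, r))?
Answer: Pow(20729491, Rational(1, 2)) ≈ 4553.0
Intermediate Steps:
Function('M')(r, c) = Add(147, Mul(-1, r)) (Function('M')(r, c) = Add(2, Add(145, Mul(-1, r))) = Add(147, Mul(-1, r)))
J = 20729250 (J = Mul(6750, 3071) = 20729250)
Pow(Add(Function('M')(-94, 96), J), Rational(1, 2)) = Pow(Add(Add(147, Mul(-1, -94)), 20729250), Rational(1, 2)) = Pow(Add(Add(147, 94), 20729250), Rational(1, 2)) = Pow(Add(241, 20729250), Rational(1, 2)) = Pow(20729491, Rational(1, 2))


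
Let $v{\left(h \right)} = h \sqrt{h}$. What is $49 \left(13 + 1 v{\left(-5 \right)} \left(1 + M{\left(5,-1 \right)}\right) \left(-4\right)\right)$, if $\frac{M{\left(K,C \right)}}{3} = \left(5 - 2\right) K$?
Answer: $637 + 45080 i \sqrt{5} \approx 637.0 + 1.008 \cdot 10^{5} i$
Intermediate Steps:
$M{\left(K,C \right)} = 9 K$ ($M{\left(K,C \right)} = 3 \left(5 - 2\right) K = 3 \cdot 3 K = 9 K$)
$v{\left(h \right)} = h^{\frac{3}{2}}$
$49 \left(13 + 1 v{\left(-5 \right)} \left(1 + M{\left(5,-1 \right)}\right) \left(-4\right)\right) = 49 \left(13 + 1 \left(-5\right)^{\frac{3}{2}} \left(1 + 9 \cdot 5\right) \left(-4\right)\right) = 49 \left(13 + 1 - 5 i \sqrt{5} \left(1 + 45\right) \left(-4\right)\right) = 49 \left(13 + 1 - 5 i \sqrt{5} \cdot 46 \left(-4\right)\right) = 49 \left(13 + 1 \left(- 230 i \sqrt{5}\right) \left(-4\right)\right) = 49 \left(13 + - 230 i \sqrt{5} \left(-4\right)\right) = 49 \left(13 + 920 i \sqrt{5}\right) = 637 + 45080 i \sqrt{5}$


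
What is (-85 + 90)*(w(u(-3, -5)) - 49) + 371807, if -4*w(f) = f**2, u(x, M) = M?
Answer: 1486123/4 ≈ 3.7153e+5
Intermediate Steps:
w(f) = -f**2/4
(-85 + 90)*(w(u(-3, -5)) - 49) + 371807 = (-85 + 90)*(-1/4*(-5)**2 - 49) + 371807 = 5*(-1/4*25 - 49) + 371807 = 5*(-25/4 - 49) + 371807 = 5*(-221/4) + 371807 = -1105/4 + 371807 = 1486123/4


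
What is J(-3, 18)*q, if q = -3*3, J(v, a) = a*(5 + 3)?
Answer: -1296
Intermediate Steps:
J(v, a) = 8*a (J(v, a) = a*8 = 8*a)
q = -9
J(-3, 18)*q = (8*18)*(-9) = 144*(-9) = -1296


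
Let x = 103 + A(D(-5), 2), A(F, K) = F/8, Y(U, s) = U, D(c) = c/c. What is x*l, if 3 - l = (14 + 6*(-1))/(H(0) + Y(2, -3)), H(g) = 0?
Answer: -825/8 ≈ -103.13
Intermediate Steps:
D(c) = 1
l = -1 (l = 3 - (14 + 6*(-1))/(0 + 2) = 3 - (14 - 6)/2 = 3 - 8/2 = 3 - 1*4 = 3 - 4 = -1)
A(F, K) = F/8 (A(F, K) = F*(1/8) = F/8)
x = 825/8 (x = 103 + (1/8)*1 = 103 + 1/8 = 825/8 ≈ 103.13)
x*l = (825/8)*(-1) = -825/8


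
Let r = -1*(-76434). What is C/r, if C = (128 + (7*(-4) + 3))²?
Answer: 10609/76434 ≈ 0.13880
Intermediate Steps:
C = 10609 (C = (128 + (-28 + 3))² = (128 - 25)² = 103² = 10609)
r = 76434
C/r = 10609/76434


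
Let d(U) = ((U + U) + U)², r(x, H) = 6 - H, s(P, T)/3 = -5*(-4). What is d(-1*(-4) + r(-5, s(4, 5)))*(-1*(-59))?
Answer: 1327500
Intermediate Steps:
s(P, T) = 60 (s(P, T) = 3*(-5*(-4)) = 3*20 = 60)
d(U) = 9*U² (d(U) = (2*U + U)² = (3*U)² = 9*U²)
d(-1*(-4) + r(-5, s(4, 5)))*(-1*(-59)) = (9*(-1*(-4) + (6 - 1*60))²)*(-1*(-59)) = (9*(4 + (6 - 60))²)*59 = (9*(4 - 54)²)*59 = (9*(-50)²)*59 = (9*2500)*59 = 22500*59 = 1327500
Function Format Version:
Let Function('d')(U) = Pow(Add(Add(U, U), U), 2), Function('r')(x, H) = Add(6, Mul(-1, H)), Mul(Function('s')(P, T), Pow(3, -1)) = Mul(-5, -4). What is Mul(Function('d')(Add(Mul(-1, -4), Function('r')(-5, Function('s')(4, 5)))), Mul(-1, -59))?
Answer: 1327500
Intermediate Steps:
Function('s')(P, T) = 60 (Function('s')(P, T) = Mul(3, Mul(-5, -4)) = Mul(3, 20) = 60)
Function('d')(U) = Mul(9, Pow(U, 2)) (Function('d')(U) = Pow(Add(Mul(2, U), U), 2) = Pow(Mul(3, U), 2) = Mul(9, Pow(U, 2)))
Mul(Function('d')(Add(Mul(-1, -4), Function('r')(-5, Function('s')(4, 5)))), Mul(-1, -59)) = Mul(Mul(9, Pow(Add(Mul(-1, -4), Add(6, Mul(-1, 60))), 2)), Mul(-1, -59)) = Mul(Mul(9, Pow(Add(4, Add(6, -60)), 2)), 59) = Mul(Mul(9, Pow(Add(4, -54), 2)), 59) = Mul(Mul(9, Pow(-50, 2)), 59) = Mul(Mul(9, 2500), 59) = Mul(22500, 59) = 1327500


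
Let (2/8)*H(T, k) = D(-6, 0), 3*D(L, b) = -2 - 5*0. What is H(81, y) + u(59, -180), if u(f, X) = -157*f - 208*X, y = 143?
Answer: 84523/3 ≈ 28174.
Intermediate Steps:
D(L, b) = -⅔ (D(L, b) = (-2 - 5*0)/3 = (-2 + 0)/3 = (⅓)*(-2) = -⅔)
H(T, k) = -8/3 (H(T, k) = 4*(-⅔) = -8/3)
u(f, X) = -208*X - 157*f
H(81, y) + u(59, -180) = -8/3 + (-208*(-180) - 157*59) = -8/3 + (37440 - 9263) = -8/3 + 28177 = 84523/3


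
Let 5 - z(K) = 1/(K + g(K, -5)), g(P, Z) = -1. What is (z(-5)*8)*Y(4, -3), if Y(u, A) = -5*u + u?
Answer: -1984/3 ≈ -661.33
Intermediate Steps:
Y(u, A) = -4*u
z(K) = 5 - 1/(-1 + K) (z(K) = 5 - 1/(K - 1) = 5 - 1/(-1 + K))
(z(-5)*8)*Y(4, -3) = (((-6 + 5*(-5))/(-1 - 5))*8)*(-4*4) = (((-6 - 25)/(-6))*8)*(-16) = (-⅙*(-31)*8)*(-16) = ((31/6)*8)*(-16) = (124/3)*(-16) = -1984/3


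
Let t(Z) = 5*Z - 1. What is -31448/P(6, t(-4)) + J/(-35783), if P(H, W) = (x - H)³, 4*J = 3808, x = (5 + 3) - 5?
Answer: 1125278080/966141 ≈ 1164.7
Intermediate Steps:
x = 3 (x = 8 - 5 = 3)
J = 952 (J = (¼)*3808 = 952)
t(Z) = -1 + 5*Z
P(H, W) = (3 - H)³
-31448/P(6, t(-4)) + J/(-35783) = -31448*(-1/(-3 + 6)³) + 952/(-35783) = -31448/((-1*3³)) + 952*(-1/35783) = -31448/((-1*27)) - 952/35783 = -31448/(-27) - 952/35783 = -31448*(-1/27) - 952/35783 = 31448/27 - 952/35783 = 1125278080/966141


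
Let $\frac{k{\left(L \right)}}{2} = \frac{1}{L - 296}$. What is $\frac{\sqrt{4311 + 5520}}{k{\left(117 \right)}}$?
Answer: $- \frac{179 \sqrt{9831}}{2} \approx -8874.0$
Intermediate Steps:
$k{\left(L \right)} = \frac{2}{-296 + L}$ ($k{\left(L \right)} = \frac{2}{L - 296} = \frac{2}{-296 + L}$)
$\frac{\sqrt{4311 + 5520}}{k{\left(117 \right)}} = \frac{\sqrt{4311 + 5520}}{2 \frac{1}{-296 + 117}} = \frac{\sqrt{9831}}{2 \frac{1}{-179}} = \frac{\sqrt{9831}}{2 \left(- \frac{1}{179}\right)} = \frac{\sqrt{9831}}{- \frac{2}{179}} = \sqrt{9831} \left(- \frac{179}{2}\right) = - \frac{179 \sqrt{9831}}{2}$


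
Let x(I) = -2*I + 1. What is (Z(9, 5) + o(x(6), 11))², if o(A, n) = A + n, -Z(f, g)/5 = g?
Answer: 625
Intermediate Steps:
Z(f, g) = -5*g
x(I) = 1 - 2*I
(Z(9, 5) + o(x(6), 11))² = (-5*5 + ((1 - 2*6) + 11))² = (-25 + ((1 - 12) + 11))² = (-25 + (-11 + 11))² = (-25 + 0)² = (-25)² = 625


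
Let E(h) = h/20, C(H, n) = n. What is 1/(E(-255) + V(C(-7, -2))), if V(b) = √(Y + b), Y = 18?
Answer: -4/35 ≈ -0.11429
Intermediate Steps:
V(b) = √(18 + b)
E(h) = h/20 (E(h) = h*(1/20) = h/20)
1/(E(-255) + V(C(-7, -2))) = 1/((1/20)*(-255) + √(18 - 2)) = 1/(-51/4 + √16) = 1/(-51/4 + 4) = 1/(-35/4) = -4/35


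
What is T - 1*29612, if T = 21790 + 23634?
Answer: 15812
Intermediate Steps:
T = 45424
T - 1*29612 = 45424 - 1*29612 = 45424 - 29612 = 15812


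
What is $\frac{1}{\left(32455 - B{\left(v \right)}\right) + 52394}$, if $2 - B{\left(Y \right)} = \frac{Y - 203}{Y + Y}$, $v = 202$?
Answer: $\frac{404}{34278187} \approx 1.1786 \cdot 10^{-5}$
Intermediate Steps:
$B{\left(Y \right)} = 2 - \frac{-203 + Y}{2 Y}$ ($B{\left(Y \right)} = 2 - \frac{Y - 203}{Y + Y} = 2 - \frac{-203 + Y}{2 Y}$)
$\frac{1}{\left(32455 - B{\left(v \right)}\right) + 52394} = \frac{1}{\left(32455 - \frac{203 + 3 \cdot 202}{2 \cdot 202}\right) + 52394} = \frac{1}{\left(32455 - \frac{1}{2} \cdot \frac{1}{202} \left(203 + 606\right)\right) + 52394} = \frac{1}{\left(32455 - \frac{1}{2} \cdot \frac{1}{202} \cdot 809\right) + 52394} = \frac{1}{\left(32455 - \frac{809}{404}\right) + 52394} = \frac{1}{\frac{13111011}{404} + 52394} = \frac{1}{\frac{34278187}{404}} = \frac{404}{34278187}$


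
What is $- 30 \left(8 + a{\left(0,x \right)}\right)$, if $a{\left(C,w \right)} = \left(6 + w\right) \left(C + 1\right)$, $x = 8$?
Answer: $-660$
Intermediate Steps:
$a{\left(C,w \right)} = \left(1 + C\right) \left(6 + w\right)$ ($a{\left(C,w \right)} = \left(6 + w\right) \left(1 + C\right) = \left(1 + C\right) \left(6 + w\right)$)
$- 30 \left(8 + a{\left(0,x \right)}\right) = - 30 \left(8 + \left(6 + 8 + 6 \cdot 0 + 0 \cdot 8\right)\right) = - 30 \left(8 + \left(6 + 8 + 0 + 0\right)\right) = - 30 \left(8 + 14\right) = \left(-30\right) 22 = -660$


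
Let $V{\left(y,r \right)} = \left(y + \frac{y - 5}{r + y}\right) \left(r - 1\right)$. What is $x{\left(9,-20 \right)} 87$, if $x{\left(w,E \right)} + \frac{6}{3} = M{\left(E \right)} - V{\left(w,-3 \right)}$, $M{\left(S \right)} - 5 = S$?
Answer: $1885$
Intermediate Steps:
$M{\left(S \right)} = 5 + S$
$V{\left(y,r \right)} = \left(-1 + r\right) \left(y + \frac{-5 + y}{r + y}\right)$ ($V{\left(y,r \right)} = \left(y + \frac{-5 + y}{r + y}\right) \left(-1 + r\right) = \left(-1 + r\right) \left(y + \frac{-5 + y}{r + y}\right)$)
$x{\left(w,E \right)} = 3 + E - \frac{20 - 4 w^{2} + 8 w}{-3 + w}$ ($x{\left(w,E \right)} = -2 - \left(-5 - E + \frac{5 - w - w^{2} - -15 - 3 w^{2} + w \left(-3\right)^{2}}{-3 + w}\right) = -2 - \left(-5 - E + \frac{5 - w - w^{2} + 15 - 3 w^{2} + w 9}{-3 + w}\right) = -2 - \left(-5 - E + \frac{5 - w - w^{2} + 15 - 3 w^{2} + 9 w}{-3 + w}\right) = -2 - \left(-5 - E + \frac{20 - 4 w^{2} + 8 w}{-3 + w}\right) = -2 + \left(5 + E - \frac{20 - 4 w^{2} + 8 w}{-3 + w}\right) = 3 + E - \frac{20 - 4 w^{2} + 8 w}{-3 + w}$)
$x{\left(9,-20 \right)} 87 = \frac{-20 - 72 + 4 \cdot 9^{2} + \left(-3 + 9\right) \left(3 - 20\right)}{-3 + 9} \cdot 87 = \frac{-20 - 72 + 4 \cdot 81 + 6 \left(-17\right)}{6} \cdot 87 = \frac{-20 - 72 + 324 - 102}{6} \cdot 87 = \frac{1}{6} \cdot 130 \cdot 87 = \frac{65}{3} \cdot 87 = 1885$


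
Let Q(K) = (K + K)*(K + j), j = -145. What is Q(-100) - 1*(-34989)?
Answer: 83989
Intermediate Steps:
Q(K) = 2*K*(-145 + K) (Q(K) = (K + K)*(K - 145) = (2*K)*(-145 + K) = 2*K*(-145 + K))
Q(-100) - 1*(-34989) = 2*(-100)*(-145 - 100) - 1*(-34989) = 2*(-100)*(-245) + 34989 = 49000 + 34989 = 83989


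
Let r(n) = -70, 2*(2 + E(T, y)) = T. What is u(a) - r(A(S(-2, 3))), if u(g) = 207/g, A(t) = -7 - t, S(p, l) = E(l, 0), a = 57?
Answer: 1399/19 ≈ 73.632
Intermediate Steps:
E(T, y) = -2 + T/2
S(p, l) = -2 + l/2
u(a) - r(A(S(-2, 3))) = 207/57 - 1*(-70) = 207*(1/57) + 70 = 69/19 + 70 = 1399/19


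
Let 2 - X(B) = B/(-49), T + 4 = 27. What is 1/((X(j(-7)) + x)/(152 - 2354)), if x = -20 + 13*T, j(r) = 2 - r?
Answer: -53949/6889 ≈ -7.8312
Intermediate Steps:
T = 23 (T = -4 + 27 = 23)
x = 279 (x = -20 + 13*23 = -20 + 299 = 279)
X(B) = 2 + B/49 (X(B) = 2 - B/(-49) = 2 - B*(-1)/49 = 2 - (-1)*B/49 = 2 + B/49)
1/((X(j(-7)) + x)/(152 - 2354)) = 1/(((2 + (2 - 1*(-7))/49) + 279)/(152 - 2354)) = 1/(((2 + (2 + 7)/49) + 279)/(-2202)) = 1/(((2 + (1/49)*9) + 279)*(-1/2202)) = 1/(((2 + 9/49) + 279)*(-1/2202)) = 1/((107/49 + 279)*(-1/2202)) = 1/((13778/49)*(-1/2202)) = 1/(-6889/53949) = -53949/6889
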